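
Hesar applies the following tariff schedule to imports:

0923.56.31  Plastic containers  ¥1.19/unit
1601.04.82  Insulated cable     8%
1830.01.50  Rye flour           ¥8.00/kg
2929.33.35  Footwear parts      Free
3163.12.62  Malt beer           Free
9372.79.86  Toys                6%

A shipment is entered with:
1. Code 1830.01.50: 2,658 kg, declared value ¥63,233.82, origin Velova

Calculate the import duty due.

¥21,264.00

Line 1 (1830.01.50, Velova, 2,658 kg, ¥63,233.82):
Base rate for 1830.01.50 is ¥8.00/kg.
Duty = 2,658 × ¥8.00 = ¥21,264.00.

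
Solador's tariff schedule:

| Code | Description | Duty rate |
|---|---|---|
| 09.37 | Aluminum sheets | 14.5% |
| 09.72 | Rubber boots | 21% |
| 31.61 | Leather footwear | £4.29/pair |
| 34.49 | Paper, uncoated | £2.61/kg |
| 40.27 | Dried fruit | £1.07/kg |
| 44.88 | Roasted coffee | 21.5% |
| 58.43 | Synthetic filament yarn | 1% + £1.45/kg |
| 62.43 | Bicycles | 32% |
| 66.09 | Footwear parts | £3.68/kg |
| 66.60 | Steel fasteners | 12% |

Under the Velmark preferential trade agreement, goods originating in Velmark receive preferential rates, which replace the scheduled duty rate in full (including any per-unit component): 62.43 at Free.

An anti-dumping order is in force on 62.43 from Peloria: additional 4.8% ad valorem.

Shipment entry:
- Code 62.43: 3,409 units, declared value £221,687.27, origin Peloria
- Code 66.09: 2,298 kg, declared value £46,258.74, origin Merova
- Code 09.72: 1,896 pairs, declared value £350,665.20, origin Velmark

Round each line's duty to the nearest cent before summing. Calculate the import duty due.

Line 1 (62.43, Peloria, 3,409 units, £221,687.27):
Base rate for 62.43 is 32%.
62.43 has an FTA preferential rate, but origin Peloria is not Velmark; base rate stands.
Additional duty on 62.43 from Peloria: +4.8%. Applied ad valorem rate: 32% + 4.8% = 36.8%.
Duty = £221,687.27 × 36.8% = £81,580.92.
Line 2 (66.09, Merova, 2,298 kg, £46,258.74):
Base rate for 66.09 is £3.68/kg.
Duty = 2,298 × £3.68 = £8,456.64.
Line 3 (09.72, Velmark, 1,896 pairs, £350,665.20):
Base rate for 09.72 is 21%.
Origin Velmark is the FTA partner but 09.72 is not on the preference list; base rate stands.
Duty = £350,665.20 × 21% = £73,639.69.
Total = £81,580.92 + £8,456.64 + £73,639.69 = £163,677.25.

£163,677.25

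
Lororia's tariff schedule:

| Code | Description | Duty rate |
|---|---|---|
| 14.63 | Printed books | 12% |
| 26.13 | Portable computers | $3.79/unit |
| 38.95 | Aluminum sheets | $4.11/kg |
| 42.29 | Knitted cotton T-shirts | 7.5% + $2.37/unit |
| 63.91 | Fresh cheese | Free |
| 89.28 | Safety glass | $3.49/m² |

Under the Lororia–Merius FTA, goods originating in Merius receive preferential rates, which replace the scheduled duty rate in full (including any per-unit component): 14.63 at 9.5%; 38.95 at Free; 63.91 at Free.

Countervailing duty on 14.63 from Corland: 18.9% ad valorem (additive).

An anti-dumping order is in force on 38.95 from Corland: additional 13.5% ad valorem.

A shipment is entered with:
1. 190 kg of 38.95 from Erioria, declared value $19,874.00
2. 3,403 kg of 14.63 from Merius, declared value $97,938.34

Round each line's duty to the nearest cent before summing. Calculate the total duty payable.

Line 1 (38.95, Erioria, 190 kg, $19,874.00):
Base rate for 38.95 is $4.11/kg.
38.95 has an FTA preferential rate, but origin Erioria is not Merius; base rate stands.
The additional-duty order on 38.95 targets Corland, not Erioria; it does not apply.
Duty = 190 × $4.11 = $780.90.
Line 2 (14.63, Merius, 3,403 kg, $97,938.34):
Base rate for 14.63 is 12%.
Origin Merius qualifies under the Lororia–Merius agreement and 14.63 is covered: preferential rate 9.5% applies instead.
The additional-duty order on 14.63 targets Corland, not Merius; it does not apply.
Duty = $97,938.34 × 9.5% = $9,304.14.
Total = $780.90 + $9,304.14 = $10,085.04.

$10,085.04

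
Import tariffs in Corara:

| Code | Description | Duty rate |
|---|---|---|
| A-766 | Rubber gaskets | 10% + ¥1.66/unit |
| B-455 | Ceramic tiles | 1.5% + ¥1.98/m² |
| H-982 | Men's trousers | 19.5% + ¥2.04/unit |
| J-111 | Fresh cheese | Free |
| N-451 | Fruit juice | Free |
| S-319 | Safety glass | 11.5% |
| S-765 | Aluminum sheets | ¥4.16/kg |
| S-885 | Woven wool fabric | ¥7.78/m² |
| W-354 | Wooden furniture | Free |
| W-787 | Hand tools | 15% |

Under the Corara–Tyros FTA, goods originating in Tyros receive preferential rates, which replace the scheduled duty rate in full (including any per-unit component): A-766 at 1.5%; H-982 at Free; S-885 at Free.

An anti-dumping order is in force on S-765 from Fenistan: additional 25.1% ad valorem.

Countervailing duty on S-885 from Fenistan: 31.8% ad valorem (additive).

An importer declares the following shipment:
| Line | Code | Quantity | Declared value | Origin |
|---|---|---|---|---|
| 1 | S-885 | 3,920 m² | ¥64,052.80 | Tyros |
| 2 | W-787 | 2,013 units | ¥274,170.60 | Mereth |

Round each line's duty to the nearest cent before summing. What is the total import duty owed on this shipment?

¥41,125.59

Line 1 (S-885, Tyros, 3,920 m², ¥64,052.80):
Base rate for S-885 is ¥7.78/m².
Origin Tyros qualifies under the Corara–Tyros agreement and S-885 is covered: preferential rate Free applies instead.
The additional-duty order on S-885 targets Fenistan, not Tyros; it does not apply.
Duty = ¥64,052.80 × 0% = ¥0.00.
Line 2 (W-787, Mereth, 2,013 units, ¥274,170.60):
Base rate for W-787 is 15%.
Duty = ¥274,170.60 × 15% = ¥41,125.59.
Total = ¥0.00 + ¥41,125.59 = ¥41,125.59.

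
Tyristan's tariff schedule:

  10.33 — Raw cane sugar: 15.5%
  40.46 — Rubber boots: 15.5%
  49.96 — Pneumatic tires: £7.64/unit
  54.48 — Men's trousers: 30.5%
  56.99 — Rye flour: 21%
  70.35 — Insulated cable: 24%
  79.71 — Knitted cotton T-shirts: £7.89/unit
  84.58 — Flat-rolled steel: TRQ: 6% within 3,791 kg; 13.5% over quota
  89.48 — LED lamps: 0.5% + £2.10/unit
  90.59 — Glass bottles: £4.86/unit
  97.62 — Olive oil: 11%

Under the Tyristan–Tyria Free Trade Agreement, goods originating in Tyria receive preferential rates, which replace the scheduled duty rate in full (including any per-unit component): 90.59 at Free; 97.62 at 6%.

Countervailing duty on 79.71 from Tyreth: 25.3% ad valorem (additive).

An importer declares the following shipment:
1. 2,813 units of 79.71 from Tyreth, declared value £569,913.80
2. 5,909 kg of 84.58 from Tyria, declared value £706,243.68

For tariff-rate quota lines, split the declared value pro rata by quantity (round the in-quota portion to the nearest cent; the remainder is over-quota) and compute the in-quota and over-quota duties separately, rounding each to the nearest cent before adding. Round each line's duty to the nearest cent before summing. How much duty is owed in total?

Line 1 (79.71, Tyreth, 2,813 units, £569,913.80):
Base rate for 79.71 is £7.89/unit.
Additional duty on 79.71 from Tyreth: +25.3% ad valorem. Applied ad valorem rate = 25.3%.
Duty = £569,913.80 × 25.3% + 2,813 × £7.89 = £166,382.76.
Line 2 (84.58, Tyria, 5,909 kg, £706,243.68):
Code 84.58 is under a tariff-rate quota (threshold 3,791 kg). In-quota: 3,791 kg at 6%; over-quota: 2,118 kg at 13.5%.
Pro-rata value split: in-quota = £706,243.68 × 3,791/5,909 = £453,100.32; over-quota = £706,243.68 − £453,100.32 = £253,143.36.
In-quota duty = £453,100.32 × 6% = £27,186.02. Over-quota duty = £253,143.36 × 13.5% = £34,174.35.
Line duty = £27,186.02 + £34,174.35 = £61,360.37.
Total = £166,382.76 + £61,360.37 = £227,743.13.

£227,743.13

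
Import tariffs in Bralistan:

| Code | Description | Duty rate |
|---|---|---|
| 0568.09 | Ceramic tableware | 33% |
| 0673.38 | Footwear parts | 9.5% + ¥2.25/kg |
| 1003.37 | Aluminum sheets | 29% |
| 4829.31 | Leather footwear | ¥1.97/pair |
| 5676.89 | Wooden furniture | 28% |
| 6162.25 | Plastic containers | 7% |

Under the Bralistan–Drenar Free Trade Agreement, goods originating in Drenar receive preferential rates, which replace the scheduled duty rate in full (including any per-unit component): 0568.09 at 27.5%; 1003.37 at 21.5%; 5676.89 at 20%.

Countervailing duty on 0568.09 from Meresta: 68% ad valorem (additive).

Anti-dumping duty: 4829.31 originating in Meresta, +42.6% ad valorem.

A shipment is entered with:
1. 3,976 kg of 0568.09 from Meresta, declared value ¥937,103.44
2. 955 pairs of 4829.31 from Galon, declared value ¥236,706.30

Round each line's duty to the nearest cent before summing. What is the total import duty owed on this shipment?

Line 1 (0568.09, Meresta, 3,976 kg, ¥937,103.44):
Base rate for 0568.09 is 33%.
0568.09 has an FTA preferential rate, but origin Meresta is not Drenar; base rate stands.
Additional duty on 0568.09 from Meresta: +68%. Applied ad valorem rate: 33% + 68% = 101%.
Duty = ¥937,103.44 × 101% = ¥946,474.47.
Line 2 (4829.31, Galon, 955 pairs, ¥236,706.30):
Base rate for 4829.31 is ¥1.97/pair.
The additional-duty order on 4829.31 targets Meresta, not Galon; it does not apply.
Duty = 955 × ¥1.97 = ¥1,881.35.
Total = ¥946,474.47 + ¥1,881.35 = ¥948,355.82.

¥948,355.82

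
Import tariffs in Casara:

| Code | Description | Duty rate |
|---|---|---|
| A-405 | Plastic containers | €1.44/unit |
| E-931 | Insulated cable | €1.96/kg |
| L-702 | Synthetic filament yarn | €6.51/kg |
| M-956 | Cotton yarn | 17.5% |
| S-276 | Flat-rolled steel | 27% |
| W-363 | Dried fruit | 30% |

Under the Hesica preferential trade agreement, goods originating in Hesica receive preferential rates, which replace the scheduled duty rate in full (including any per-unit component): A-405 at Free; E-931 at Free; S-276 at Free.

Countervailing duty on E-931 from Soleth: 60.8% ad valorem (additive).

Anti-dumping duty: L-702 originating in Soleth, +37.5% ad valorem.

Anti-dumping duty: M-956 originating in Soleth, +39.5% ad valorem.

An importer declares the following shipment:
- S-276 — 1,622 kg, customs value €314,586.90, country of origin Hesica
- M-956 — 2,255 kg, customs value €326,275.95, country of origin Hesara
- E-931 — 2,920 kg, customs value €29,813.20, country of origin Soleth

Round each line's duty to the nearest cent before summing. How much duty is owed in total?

Line 1 (S-276, Hesica, 1,622 kg, €314,586.90):
Base rate for S-276 is 27%.
Origin Hesica qualifies under the Casara–Hesica agreement and S-276 is covered: preferential rate Free applies instead.
Duty = €314,586.90 × 0% = €0.00.
Line 2 (M-956, Hesara, 2,255 kg, €326,275.95):
Base rate for M-956 is 17.5%.
The additional-duty order on M-956 targets Soleth, not Hesara; it does not apply.
Duty = €326,275.95 × 17.5% = €57,098.29.
Line 3 (E-931, Soleth, 2,920 kg, €29,813.20):
Base rate for E-931 is €1.96/kg.
E-931 has an FTA preferential rate, but origin Soleth is not Hesica; base rate stands.
Additional duty on E-931 from Soleth: +60.8% ad valorem. Applied ad valorem rate = 60.8%.
Duty = €29,813.20 × 60.8% + 2,920 × €1.96 = €23,849.63.
Total = €0.00 + €57,098.29 + €23,849.63 = €80,947.92.

€80,947.92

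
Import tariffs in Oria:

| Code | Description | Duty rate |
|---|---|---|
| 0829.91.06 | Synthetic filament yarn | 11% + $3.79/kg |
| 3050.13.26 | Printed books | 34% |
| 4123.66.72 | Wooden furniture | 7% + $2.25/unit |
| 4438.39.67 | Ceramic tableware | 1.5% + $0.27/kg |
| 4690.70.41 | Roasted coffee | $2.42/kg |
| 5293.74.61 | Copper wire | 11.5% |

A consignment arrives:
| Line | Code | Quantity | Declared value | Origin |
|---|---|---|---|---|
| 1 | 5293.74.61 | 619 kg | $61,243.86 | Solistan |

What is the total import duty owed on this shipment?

$7,043.04

Line 1 (5293.74.61, Solistan, 619 kg, $61,243.86):
Base rate for 5293.74.61 is 11.5%.
Duty = $61,243.86 × 11.5% = $7,043.04.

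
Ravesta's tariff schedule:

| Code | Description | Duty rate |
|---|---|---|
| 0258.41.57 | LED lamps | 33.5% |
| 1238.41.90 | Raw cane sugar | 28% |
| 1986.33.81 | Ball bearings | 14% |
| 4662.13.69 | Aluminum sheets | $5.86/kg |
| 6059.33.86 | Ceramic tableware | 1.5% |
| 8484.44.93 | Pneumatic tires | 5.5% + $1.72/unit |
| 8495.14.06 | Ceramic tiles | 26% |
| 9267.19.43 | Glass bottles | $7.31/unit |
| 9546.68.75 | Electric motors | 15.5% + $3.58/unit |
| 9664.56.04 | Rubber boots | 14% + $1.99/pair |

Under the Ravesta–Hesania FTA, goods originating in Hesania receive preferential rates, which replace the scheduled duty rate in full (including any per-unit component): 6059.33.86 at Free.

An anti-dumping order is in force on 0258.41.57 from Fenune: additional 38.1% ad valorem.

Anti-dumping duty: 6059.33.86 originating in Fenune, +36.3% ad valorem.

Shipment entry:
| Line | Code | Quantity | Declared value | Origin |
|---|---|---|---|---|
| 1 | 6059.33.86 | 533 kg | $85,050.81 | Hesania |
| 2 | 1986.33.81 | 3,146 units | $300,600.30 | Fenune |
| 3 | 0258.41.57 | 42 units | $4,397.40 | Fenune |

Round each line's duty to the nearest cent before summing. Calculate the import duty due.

Line 1 (6059.33.86, Hesania, 533 kg, $85,050.81):
Base rate for 6059.33.86 is 1.5%.
Origin Hesania qualifies under the Ravesta–Hesania agreement and 6059.33.86 is covered: preferential rate Free applies instead.
The additional-duty order on 6059.33.86 targets Fenune, not Hesania; it does not apply.
Duty = $85,050.81 × 0% = $0.00.
Line 2 (1986.33.81, Fenune, 3,146 units, $300,600.30):
Base rate for 1986.33.81 is 14%.
Duty = $300,600.30 × 14% = $42,084.04.
Line 3 (0258.41.57, Fenune, 42 units, $4,397.40):
Base rate for 0258.41.57 is 33.5%.
Additional duty on 0258.41.57 from Fenune: +38.1%. Applied ad valorem rate: 33.5% + 38.1% = 71.6%.
Duty = $4,397.40 × 71.6% = $3,148.54.
Total = $0.00 + $42,084.04 + $3,148.54 = $45,232.58.

$45,232.58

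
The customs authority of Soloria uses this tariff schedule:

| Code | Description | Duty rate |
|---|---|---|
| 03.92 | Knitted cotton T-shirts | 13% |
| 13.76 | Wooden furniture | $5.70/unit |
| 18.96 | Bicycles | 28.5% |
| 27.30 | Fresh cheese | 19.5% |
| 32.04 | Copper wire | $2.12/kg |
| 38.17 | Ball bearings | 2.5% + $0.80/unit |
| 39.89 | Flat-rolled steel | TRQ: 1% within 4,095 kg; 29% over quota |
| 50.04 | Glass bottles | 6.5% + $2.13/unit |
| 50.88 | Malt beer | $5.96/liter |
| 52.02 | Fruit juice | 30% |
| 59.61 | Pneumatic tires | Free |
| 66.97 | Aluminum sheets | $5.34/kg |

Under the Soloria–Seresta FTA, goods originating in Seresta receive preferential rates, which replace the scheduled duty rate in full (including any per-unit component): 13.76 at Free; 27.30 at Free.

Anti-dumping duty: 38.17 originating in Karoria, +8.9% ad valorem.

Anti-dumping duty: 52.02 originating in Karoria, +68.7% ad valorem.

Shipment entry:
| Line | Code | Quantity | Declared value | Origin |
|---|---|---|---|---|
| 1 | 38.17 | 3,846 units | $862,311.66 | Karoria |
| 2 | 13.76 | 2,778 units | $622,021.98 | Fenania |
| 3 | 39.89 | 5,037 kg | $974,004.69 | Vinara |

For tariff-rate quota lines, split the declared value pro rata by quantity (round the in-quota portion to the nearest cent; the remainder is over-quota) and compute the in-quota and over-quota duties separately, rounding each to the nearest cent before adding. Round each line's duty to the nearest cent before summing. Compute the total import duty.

$177,958.25

Line 1 (38.17, Karoria, 3,846 units, $862,311.66):
Base rate for 38.17 is 2.5% + $0.80/unit.
Additional duty on 38.17 from Karoria: +8.9%. Applied ad valorem rate: 2.5% + 8.9% = 11.4%.
Duty = $862,311.66 × 11.4% + 3,846 × $0.80 = $101,380.33.
Line 2 (13.76, Fenania, 2,778 units, $622,021.98):
Base rate for 13.76 is $5.70/unit.
13.76 has an FTA preferential rate, but origin Fenania is not Seresta; base rate stands.
Duty = 2,778 × $5.70 = $15,834.60.
Line 3 (39.89, Vinara, 5,037 kg, $974,004.69):
Code 39.89 is under a tariff-rate quota (threshold 4,095 kg). In-quota: 4,095 kg at 1%; over-quota: 942 kg at 29%.
Pro-rata value split: in-quota = $974,004.69 × 4,095/5,037 = $791,850.15; over-quota = $974,004.69 − $791,850.15 = $182,154.54.
In-quota duty = $791,850.15 × 1% = $7,918.50. Over-quota duty = $182,154.54 × 29% = $52,824.82.
Line duty = $7,918.50 + $52,824.82 = $60,743.32.
Total = $101,380.33 + $15,834.60 + $60,743.32 = $177,958.25.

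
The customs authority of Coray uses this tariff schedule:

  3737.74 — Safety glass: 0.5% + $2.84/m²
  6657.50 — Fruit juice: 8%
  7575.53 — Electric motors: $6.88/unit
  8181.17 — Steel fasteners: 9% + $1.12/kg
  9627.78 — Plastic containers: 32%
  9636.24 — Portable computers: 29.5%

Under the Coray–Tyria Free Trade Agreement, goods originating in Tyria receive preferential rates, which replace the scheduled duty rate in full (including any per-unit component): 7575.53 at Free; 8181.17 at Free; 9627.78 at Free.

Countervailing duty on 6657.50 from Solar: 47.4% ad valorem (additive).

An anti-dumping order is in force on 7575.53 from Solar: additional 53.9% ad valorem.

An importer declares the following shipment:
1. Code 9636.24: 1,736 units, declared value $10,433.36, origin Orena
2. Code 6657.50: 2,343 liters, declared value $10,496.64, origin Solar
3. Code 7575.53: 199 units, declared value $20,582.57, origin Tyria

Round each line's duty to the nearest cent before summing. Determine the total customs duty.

$8,892.98

Line 1 (9636.24, Orena, 1,736 units, $10,433.36):
Base rate for 9636.24 is 29.5%.
Duty = $10,433.36 × 29.5% = $3,077.84.
Line 2 (6657.50, Solar, 2,343 liters, $10,496.64):
Base rate for 6657.50 is 8%.
Additional duty on 6657.50 from Solar: +47.4%. Applied ad valorem rate: 8% + 47.4% = 55.4%.
Duty = $10,496.64 × 55.4% = $5,815.14.
Line 3 (7575.53, Tyria, 199 units, $20,582.57):
Base rate for 7575.53 is $6.88/unit.
Origin Tyria qualifies under the Coray–Tyria agreement and 7575.53 is covered: preferential rate Free applies instead.
The additional-duty order on 7575.53 targets Solar, not Tyria; it does not apply.
Duty = $20,582.57 × 0% = $0.00.
Total = $3,077.84 + $5,815.14 + $0.00 = $8,892.98.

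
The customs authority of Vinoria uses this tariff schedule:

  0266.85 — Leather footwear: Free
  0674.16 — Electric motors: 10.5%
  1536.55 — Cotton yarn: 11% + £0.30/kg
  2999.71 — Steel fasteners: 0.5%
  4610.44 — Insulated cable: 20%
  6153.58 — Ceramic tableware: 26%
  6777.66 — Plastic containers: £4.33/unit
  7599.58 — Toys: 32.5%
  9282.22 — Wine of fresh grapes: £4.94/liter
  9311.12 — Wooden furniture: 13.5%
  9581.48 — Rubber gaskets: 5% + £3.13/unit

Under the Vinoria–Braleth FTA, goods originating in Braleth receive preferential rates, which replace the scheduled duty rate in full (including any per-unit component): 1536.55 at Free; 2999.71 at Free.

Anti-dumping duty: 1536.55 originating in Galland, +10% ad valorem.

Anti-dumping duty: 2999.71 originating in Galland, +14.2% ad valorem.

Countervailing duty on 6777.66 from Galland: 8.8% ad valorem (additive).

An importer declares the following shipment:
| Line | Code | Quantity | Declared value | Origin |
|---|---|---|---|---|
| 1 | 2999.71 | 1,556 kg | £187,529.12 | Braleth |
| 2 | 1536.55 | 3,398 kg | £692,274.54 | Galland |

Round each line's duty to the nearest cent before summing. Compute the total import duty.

£146,397.05

Line 1 (2999.71, Braleth, 1,556 kg, £187,529.12):
Base rate for 2999.71 is 0.5%.
Origin Braleth qualifies under the Vinoria–Braleth agreement and 2999.71 is covered: preferential rate Free applies instead.
The additional-duty order on 2999.71 targets Galland, not Braleth; it does not apply.
Duty = £187,529.12 × 0% = £0.00.
Line 2 (1536.55, Galland, 3,398 kg, £692,274.54):
Base rate for 1536.55 is 11% + £0.30/kg.
1536.55 has an FTA preferential rate, but origin Galland is not Braleth; base rate stands.
Additional duty on 1536.55 from Galland: +10%. Applied ad valorem rate: 11% + 10% = 21%.
Duty = £692,274.54 × 21% + 3,398 × £0.30 = £146,397.05.
Total = £0.00 + £146,397.05 = £146,397.05.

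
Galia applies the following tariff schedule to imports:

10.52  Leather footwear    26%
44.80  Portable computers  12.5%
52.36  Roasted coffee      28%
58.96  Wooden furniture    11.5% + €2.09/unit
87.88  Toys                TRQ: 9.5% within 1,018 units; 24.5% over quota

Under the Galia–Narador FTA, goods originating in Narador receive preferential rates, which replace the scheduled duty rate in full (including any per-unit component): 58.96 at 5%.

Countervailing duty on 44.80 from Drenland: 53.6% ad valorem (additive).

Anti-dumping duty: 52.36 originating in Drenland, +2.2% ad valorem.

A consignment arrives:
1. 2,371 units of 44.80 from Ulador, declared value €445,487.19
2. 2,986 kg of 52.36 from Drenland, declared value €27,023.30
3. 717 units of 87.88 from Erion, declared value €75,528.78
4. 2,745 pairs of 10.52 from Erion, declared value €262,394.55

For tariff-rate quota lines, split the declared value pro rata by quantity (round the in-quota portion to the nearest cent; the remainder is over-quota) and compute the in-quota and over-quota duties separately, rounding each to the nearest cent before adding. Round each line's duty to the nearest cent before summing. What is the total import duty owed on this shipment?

€139,244.75

Line 1 (44.80, Ulador, 2,371 units, €445,487.19):
Base rate for 44.80 is 12.5%.
The additional-duty order on 44.80 targets Drenland, not Ulador; it does not apply.
Duty = €445,487.19 × 12.5% = €55,685.90.
Line 2 (52.36, Drenland, 2,986 kg, €27,023.30):
Base rate for 52.36 is 28%.
Additional duty on 52.36 from Drenland: +2.2%. Applied ad valorem rate: 28% + 2.2% = 30.2%.
Duty = €27,023.30 × 30.2% = €8,161.04.
Line 3 (87.88, Erion, 717 units, €75,528.78):
Code 87.88 is under a tariff-rate quota (threshold 1,018 units). Quantity 717 units is within the quota, so the in-quota rate 9.5% applies to the full value.
Duty = €75,528.78 × 9.5% = €7,175.23.
Line 4 (10.52, Erion, 2,745 pairs, €262,394.55):
Base rate for 10.52 is 26%.
Duty = €262,394.55 × 26% = €68,222.58.
Total = €55,685.90 + €8,161.04 + €7,175.23 + €68,222.58 = €139,244.75.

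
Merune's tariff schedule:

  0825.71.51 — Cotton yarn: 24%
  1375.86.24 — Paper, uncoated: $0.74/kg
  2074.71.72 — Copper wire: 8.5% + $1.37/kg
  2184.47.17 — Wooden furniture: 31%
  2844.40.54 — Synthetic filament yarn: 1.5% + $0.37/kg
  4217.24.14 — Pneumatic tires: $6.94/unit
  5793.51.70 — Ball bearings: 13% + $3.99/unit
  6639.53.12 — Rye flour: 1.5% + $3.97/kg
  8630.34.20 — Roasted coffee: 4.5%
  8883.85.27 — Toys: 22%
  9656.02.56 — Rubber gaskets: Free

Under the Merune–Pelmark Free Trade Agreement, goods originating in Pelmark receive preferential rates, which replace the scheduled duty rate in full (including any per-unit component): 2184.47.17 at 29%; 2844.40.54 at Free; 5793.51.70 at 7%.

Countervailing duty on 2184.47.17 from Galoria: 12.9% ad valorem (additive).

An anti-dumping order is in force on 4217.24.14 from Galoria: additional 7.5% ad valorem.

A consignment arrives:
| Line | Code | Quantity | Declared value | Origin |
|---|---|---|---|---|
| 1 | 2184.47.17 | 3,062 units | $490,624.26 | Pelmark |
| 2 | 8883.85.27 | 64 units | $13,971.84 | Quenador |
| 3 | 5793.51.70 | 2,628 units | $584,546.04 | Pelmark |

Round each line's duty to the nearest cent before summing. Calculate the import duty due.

$186,273.06

Line 1 (2184.47.17, Pelmark, 3,062 units, $490,624.26):
Base rate for 2184.47.17 is 31%.
Origin Pelmark qualifies under the Merune–Pelmark agreement and 2184.47.17 is covered: preferential rate 29% applies instead.
The additional-duty order on 2184.47.17 targets Galoria, not Pelmark; it does not apply.
Duty = $490,624.26 × 29% = $142,281.04.
Line 2 (8883.85.27, Quenador, 64 units, $13,971.84):
Base rate for 8883.85.27 is 22%.
Duty = $13,971.84 × 22% = $3,073.80.
Line 3 (5793.51.70, Pelmark, 2,628 units, $584,546.04):
Base rate for 5793.51.70 is 13% + $3.99/unit.
Origin Pelmark qualifies under the Merune–Pelmark agreement and 5793.51.70 is covered: preferential rate 7% applies instead.
Duty = $584,546.04 × 7% = $40,918.22.
Total = $142,281.04 + $3,073.80 + $40,918.22 = $186,273.06.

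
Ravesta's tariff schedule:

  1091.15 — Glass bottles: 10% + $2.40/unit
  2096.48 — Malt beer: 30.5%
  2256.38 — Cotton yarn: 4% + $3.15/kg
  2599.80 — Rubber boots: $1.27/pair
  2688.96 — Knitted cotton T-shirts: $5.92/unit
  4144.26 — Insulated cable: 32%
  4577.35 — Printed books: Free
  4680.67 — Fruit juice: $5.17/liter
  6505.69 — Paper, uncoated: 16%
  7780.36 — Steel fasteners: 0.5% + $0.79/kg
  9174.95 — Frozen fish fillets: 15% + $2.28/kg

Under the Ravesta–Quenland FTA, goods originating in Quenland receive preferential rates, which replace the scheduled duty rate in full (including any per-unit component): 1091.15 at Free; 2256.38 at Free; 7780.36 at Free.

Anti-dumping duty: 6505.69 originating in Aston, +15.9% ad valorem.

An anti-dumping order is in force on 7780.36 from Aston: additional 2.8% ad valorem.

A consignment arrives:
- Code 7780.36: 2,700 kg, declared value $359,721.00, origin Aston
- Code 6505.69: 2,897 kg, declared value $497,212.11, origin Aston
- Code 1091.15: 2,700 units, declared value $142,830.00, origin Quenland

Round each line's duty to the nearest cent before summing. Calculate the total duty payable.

$172,614.45

Line 1 (7780.36, Aston, 2,700 kg, $359,721.00):
Base rate for 7780.36 is 0.5% + $0.79/kg.
7780.36 has an FTA preferential rate, but origin Aston is not Quenland; base rate stands.
Additional duty on 7780.36 from Aston: +2.8%. Applied ad valorem rate: 0.5% + 2.8% = 3.3%.
Duty = $359,721.00 × 3.3% + 2,700 × $0.79 = $14,003.79.
Line 2 (6505.69, Aston, 2,897 kg, $497,212.11):
Base rate for 6505.69 is 16%.
Additional duty on 6505.69 from Aston: +15.9%. Applied ad valorem rate: 16% + 15.9% = 31.9%.
Duty = $497,212.11 × 31.9% = $158,610.66.
Line 3 (1091.15, Quenland, 2,700 units, $142,830.00):
Base rate for 1091.15 is 10% + $2.40/unit.
Origin Quenland qualifies under the Ravesta–Quenland agreement and 1091.15 is covered: preferential rate Free applies instead.
Duty = $142,830.00 × 0% = $0.00.
Total = $14,003.79 + $158,610.66 + $0.00 = $172,614.45.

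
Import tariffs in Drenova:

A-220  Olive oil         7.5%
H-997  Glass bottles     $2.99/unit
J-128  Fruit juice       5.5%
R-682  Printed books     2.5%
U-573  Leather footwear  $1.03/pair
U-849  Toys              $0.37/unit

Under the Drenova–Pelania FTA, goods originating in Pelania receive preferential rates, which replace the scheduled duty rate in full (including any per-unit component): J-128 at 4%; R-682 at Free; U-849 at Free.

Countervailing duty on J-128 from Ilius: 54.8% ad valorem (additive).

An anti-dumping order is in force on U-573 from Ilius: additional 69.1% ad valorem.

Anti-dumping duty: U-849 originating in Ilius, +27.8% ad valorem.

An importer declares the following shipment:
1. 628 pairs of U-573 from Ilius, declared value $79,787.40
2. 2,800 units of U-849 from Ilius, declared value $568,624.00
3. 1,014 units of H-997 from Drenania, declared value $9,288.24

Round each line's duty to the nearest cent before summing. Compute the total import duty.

Line 1 (U-573, Ilius, 628 pairs, $79,787.40):
Base rate for U-573 is $1.03/pair.
Additional duty on U-573 from Ilius: +69.1% ad valorem. Applied ad valorem rate = 69.1%.
Duty = $79,787.40 × 69.1% + 628 × $1.03 = $55,779.93.
Line 2 (U-849, Ilius, 2,800 units, $568,624.00):
Base rate for U-849 is $0.37/unit.
U-849 has an FTA preferential rate, but origin Ilius is not Pelania; base rate stands.
Additional duty on U-849 from Ilius: +27.8% ad valorem. Applied ad valorem rate = 27.8%.
Duty = $568,624.00 × 27.8% + 2,800 × $0.37 = $159,113.47.
Line 3 (H-997, Drenania, 1,014 units, $9,288.24):
Base rate for H-997 is $2.99/unit.
Duty = 1,014 × $2.99 = $3,031.86.
Total = $55,779.93 + $159,113.47 + $3,031.86 = $217,925.26.

$217,925.26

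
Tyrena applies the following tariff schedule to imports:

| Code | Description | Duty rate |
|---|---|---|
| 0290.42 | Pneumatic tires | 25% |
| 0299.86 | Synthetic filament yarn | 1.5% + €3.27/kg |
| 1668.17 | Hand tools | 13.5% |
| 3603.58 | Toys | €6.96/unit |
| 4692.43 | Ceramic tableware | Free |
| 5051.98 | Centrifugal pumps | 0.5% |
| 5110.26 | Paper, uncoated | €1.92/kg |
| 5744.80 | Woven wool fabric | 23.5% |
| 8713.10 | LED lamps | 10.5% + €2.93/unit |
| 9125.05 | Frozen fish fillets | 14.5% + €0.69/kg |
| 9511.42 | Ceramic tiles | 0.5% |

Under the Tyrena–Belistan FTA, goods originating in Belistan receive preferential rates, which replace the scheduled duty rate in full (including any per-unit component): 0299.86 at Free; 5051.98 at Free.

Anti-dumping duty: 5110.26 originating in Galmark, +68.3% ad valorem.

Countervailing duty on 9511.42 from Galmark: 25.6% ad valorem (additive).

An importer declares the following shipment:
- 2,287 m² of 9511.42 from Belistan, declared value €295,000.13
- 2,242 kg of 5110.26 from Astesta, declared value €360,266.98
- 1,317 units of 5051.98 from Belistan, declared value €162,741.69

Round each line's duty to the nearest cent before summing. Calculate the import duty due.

€5,779.64

Line 1 (9511.42, Belistan, 2,287 m², €295,000.13):
Base rate for 9511.42 is 0.5%.
Origin Belistan is the FTA partner but 9511.42 is not on the preference list; base rate stands.
The additional-duty order on 9511.42 targets Galmark, not Belistan; it does not apply.
Duty = €295,000.13 × 0.5% = €1,475.00.
Line 2 (5110.26, Astesta, 2,242 kg, €360,266.98):
Base rate for 5110.26 is €1.92/kg.
The additional-duty order on 5110.26 targets Galmark, not Astesta; it does not apply.
Duty = 2,242 × €1.92 = €4,304.64.
Line 3 (5051.98, Belistan, 1,317 units, €162,741.69):
Base rate for 5051.98 is 0.5%.
Origin Belistan qualifies under the Tyrena–Belistan agreement and 5051.98 is covered: preferential rate Free applies instead.
Duty = €162,741.69 × 0% = €0.00.
Total = €1,475.00 + €4,304.64 + €0.00 = €5,779.64.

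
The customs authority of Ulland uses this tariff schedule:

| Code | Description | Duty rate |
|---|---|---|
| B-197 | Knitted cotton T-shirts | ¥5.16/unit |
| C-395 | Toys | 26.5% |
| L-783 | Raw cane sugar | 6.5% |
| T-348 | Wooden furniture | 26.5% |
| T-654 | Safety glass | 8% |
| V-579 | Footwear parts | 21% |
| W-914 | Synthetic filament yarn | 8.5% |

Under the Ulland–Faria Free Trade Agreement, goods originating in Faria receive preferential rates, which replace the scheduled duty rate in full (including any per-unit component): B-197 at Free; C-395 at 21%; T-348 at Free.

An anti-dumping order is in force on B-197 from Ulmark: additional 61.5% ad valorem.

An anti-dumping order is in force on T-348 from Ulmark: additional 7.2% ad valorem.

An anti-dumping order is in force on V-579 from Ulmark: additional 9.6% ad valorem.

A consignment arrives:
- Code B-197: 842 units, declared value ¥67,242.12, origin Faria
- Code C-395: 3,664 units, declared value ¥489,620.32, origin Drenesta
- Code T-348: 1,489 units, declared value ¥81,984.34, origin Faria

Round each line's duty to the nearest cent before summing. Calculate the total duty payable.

¥129,749.38

Line 1 (B-197, Faria, 842 units, ¥67,242.12):
Base rate for B-197 is ¥5.16/unit.
Origin Faria qualifies under the Ulland–Faria agreement and B-197 is covered: preferential rate Free applies instead.
The additional-duty order on B-197 targets Ulmark, not Faria; it does not apply.
Duty = ¥67,242.12 × 0% = ¥0.00.
Line 2 (C-395, Drenesta, 3,664 units, ¥489,620.32):
Base rate for C-395 is 26.5%.
C-395 has an FTA preferential rate, but origin Drenesta is not Faria; base rate stands.
Duty = ¥489,620.32 × 26.5% = ¥129,749.38.
Line 3 (T-348, Faria, 1,489 units, ¥81,984.34):
Base rate for T-348 is 26.5%.
Origin Faria qualifies under the Ulland–Faria agreement and T-348 is covered: preferential rate Free applies instead.
The additional-duty order on T-348 targets Ulmark, not Faria; it does not apply.
Duty = ¥81,984.34 × 0% = ¥0.00.
Total = ¥0.00 + ¥129,749.38 + ¥0.00 = ¥129,749.38.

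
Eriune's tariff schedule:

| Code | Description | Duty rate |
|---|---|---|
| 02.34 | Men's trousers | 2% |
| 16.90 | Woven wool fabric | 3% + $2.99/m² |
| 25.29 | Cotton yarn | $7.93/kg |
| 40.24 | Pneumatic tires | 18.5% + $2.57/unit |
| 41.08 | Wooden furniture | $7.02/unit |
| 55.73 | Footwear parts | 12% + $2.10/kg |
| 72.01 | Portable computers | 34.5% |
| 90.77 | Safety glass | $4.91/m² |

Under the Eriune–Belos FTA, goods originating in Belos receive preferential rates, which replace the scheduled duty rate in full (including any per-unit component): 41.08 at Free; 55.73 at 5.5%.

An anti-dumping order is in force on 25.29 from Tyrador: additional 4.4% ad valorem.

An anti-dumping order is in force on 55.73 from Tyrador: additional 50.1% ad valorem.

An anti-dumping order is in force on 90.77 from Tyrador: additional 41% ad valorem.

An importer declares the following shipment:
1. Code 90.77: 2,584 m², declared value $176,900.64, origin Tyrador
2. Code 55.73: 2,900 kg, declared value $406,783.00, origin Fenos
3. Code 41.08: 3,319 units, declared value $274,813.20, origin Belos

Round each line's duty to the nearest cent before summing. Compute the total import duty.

Line 1 (90.77, Tyrador, 2,584 m², $176,900.64):
Base rate for 90.77 is $4.91/m².
Additional duty on 90.77 from Tyrador: +41% ad valorem. Applied ad valorem rate = 41%.
Duty = $176,900.64 × 41% + 2,584 × $4.91 = $85,216.70.
Line 2 (55.73, Fenos, 2,900 kg, $406,783.00):
Base rate for 55.73 is 12% + $2.10/kg.
55.73 has an FTA preferential rate, but origin Fenos is not Belos; base rate stands.
The additional-duty order on 55.73 targets Tyrador, not Fenos; it does not apply.
Duty = $406,783.00 × 12% + 2,900 × $2.10 = $54,903.96.
Line 3 (41.08, Belos, 3,319 units, $274,813.20):
Base rate for 41.08 is $7.02/unit.
Origin Belos qualifies under the Eriune–Belos agreement and 41.08 is covered: preferential rate Free applies instead.
Duty = $274,813.20 × 0% = $0.00.
Total = $85,216.70 + $54,903.96 + $0.00 = $140,120.66.

$140,120.66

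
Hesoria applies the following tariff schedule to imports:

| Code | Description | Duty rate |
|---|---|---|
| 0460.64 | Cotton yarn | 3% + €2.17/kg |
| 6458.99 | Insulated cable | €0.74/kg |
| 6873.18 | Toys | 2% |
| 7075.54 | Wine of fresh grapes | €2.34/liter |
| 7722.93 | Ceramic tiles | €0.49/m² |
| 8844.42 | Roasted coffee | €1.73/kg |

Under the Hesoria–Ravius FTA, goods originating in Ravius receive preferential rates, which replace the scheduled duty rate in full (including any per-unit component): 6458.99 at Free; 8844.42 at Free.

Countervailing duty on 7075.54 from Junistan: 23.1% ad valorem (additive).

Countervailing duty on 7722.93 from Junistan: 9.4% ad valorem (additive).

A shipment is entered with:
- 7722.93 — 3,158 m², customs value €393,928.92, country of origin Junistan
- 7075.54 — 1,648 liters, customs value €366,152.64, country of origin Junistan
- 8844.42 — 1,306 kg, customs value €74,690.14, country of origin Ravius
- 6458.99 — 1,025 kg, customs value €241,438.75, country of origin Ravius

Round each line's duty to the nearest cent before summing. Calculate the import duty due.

€127,014.32

Line 1 (7722.93, Junistan, 3,158 m², €393,928.92):
Base rate for 7722.93 is €0.49/m².
Additional duty on 7722.93 from Junistan: +9.4% ad valorem. Applied ad valorem rate = 9.4%.
Duty = €393,928.92 × 9.4% + 3,158 × €0.49 = €38,576.74.
Line 2 (7075.54, Junistan, 1,648 liters, €366,152.64):
Base rate for 7075.54 is €2.34/liter.
Additional duty on 7075.54 from Junistan: +23.1% ad valorem. Applied ad valorem rate = 23.1%.
Duty = €366,152.64 × 23.1% + 1,648 × €2.34 = €88,437.58.
Line 3 (8844.42, Ravius, 1,306 kg, €74,690.14):
Base rate for 8844.42 is €1.73/kg.
Origin Ravius qualifies under the Hesoria–Ravius agreement and 8844.42 is covered: preferential rate Free applies instead.
Duty = €74,690.14 × 0% = €0.00.
Line 4 (6458.99, Ravius, 1,025 kg, €241,438.75):
Base rate for 6458.99 is €0.74/kg.
Origin Ravius qualifies under the Hesoria–Ravius agreement and 6458.99 is covered: preferential rate Free applies instead.
Duty = €241,438.75 × 0% = €0.00.
Total = €38,576.74 + €88,437.58 + €0.00 + €0.00 = €127,014.32.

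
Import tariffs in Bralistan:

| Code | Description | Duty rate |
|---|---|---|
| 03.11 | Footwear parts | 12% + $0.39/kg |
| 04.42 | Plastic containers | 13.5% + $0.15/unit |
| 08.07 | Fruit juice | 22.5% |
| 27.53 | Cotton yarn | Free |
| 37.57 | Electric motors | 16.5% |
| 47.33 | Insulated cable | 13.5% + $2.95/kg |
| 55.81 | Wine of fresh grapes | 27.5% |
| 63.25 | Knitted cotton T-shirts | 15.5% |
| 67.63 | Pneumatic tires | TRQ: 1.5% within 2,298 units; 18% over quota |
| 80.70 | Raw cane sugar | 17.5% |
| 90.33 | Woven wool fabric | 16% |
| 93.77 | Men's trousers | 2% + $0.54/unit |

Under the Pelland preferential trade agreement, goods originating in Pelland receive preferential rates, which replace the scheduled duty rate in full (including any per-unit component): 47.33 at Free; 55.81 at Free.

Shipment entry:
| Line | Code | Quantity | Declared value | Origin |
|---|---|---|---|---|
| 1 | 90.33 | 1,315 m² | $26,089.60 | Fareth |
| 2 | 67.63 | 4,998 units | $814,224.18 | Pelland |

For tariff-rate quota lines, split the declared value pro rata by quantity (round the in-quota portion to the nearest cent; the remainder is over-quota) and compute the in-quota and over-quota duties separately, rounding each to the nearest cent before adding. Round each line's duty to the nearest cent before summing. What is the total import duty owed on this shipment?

$88,964.11

Line 1 (90.33, Fareth, 1,315 m², $26,089.60):
Base rate for 90.33 is 16%.
Duty = $26,089.60 × 16% = $4,174.34.
Line 2 (67.63, Pelland, 4,998 units, $814,224.18):
Code 67.63 is under a tariff-rate quota (threshold 2,298 units). In-quota: 2,298 units at 1.5%; over-quota: 2,700 units at 18%.
Pro-rata value split: in-quota = $814,224.18 × 2,298/4,998 = $374,367.18; over-quota = $814,224.18 − $374,367.18 = $439,857.00.
In-quota duty = $374,367.18 × 1.5% = $5,615.51. Over-quota duty = $439,857.00 × 18% = $79,174.26.
Line duty = $5,615.51 + $79,174.26 = $84,789.77.
Total = $4,174.34 + $84,789.77 = $88,964.11.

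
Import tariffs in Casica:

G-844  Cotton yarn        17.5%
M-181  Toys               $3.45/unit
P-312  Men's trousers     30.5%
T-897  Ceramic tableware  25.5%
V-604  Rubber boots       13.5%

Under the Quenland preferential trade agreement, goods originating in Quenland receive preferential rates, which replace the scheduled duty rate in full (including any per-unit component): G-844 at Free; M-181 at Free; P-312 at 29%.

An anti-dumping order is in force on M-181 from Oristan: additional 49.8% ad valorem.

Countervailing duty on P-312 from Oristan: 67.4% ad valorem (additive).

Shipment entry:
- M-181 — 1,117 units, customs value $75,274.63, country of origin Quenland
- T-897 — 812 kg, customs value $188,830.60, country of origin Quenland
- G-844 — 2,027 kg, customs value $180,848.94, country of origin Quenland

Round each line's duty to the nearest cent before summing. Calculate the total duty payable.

Line 1 (M-181, Quenland, 1,117 units, $75,274.63):
Base rate for M-181 is $3.45/unit.
Origin Quenland qualifies under the Casica–Quenland agreement and M-181 is covered: preferential rate Free applies instead.
The additional-duty order on M-181 targets Oristan, not Quenland; it does not apply.
Duty = $75,274.63 × 0% = $0.00.
Line 2 (T-897, Quenland, 812 kg, $188,830.60):
Base rate for T-897 is 25.5%.
Origin Quenland is the FTA partner but T-897 is not on the preference list; base rate stands.
Duty = $188,830.60 × 25.5% = $48,151.80.
Line 3 (G-844, Quenland, 2,027 kg, $180,848.94):
Base rate for G-844 is 17.5%.
Origin Quenland qualifies under the Casica–Quenland agreement and G-844 is covered: preferential rate Free applies instead.
Duty = $180,848.94 × 0% = $0.00.
Total = $0.00 + $48,151.80 + $0.00 = $48,151.80.

$48,151.80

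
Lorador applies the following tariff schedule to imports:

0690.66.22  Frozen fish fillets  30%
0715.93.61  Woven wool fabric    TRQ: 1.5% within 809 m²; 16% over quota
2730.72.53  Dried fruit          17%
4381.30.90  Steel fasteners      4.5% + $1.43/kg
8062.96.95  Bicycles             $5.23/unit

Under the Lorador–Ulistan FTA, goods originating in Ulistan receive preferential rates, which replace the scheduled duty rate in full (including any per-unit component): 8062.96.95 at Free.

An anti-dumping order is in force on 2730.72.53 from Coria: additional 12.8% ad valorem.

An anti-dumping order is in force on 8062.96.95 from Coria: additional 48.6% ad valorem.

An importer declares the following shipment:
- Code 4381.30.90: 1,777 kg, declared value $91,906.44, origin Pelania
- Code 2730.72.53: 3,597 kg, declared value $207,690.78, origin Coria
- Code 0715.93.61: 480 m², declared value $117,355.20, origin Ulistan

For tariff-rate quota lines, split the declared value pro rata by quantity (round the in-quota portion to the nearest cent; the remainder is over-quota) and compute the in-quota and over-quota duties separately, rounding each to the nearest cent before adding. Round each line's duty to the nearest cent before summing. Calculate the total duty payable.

$70,329.08

Line 1 (4381.30.90, Pelania, 1,777 kg, $91,906.44):
Base rate for 4381.30.90 is 4.5% + $1.43/kg.
Duty = $91,906.44 × 4.5% + 1,777 × $1.43 = $6,676.90.
Line 2 (2730.72.53, Coria, 3,597 kg, $207,690.78):
Base rate for 2730.72.53 is 17%.
Additional duty on 2730.72.53 from Coria: +12.8%. Applied ad valorem rate: 17% + 12.8% = 29.8%.
Duty = $207,690.78 × 29.8% = $61,891.85.
Line 3 (0715.93.61, Ulistan, 480 m², $117,355.20):
Code 0715.93.61 is under a tariff-rate quota (threshold 809 m²). Quantity 480 m² is within the quota, so the in-quota rate 1.5% applies to the full value.
Duty = $117,355.20 × 1.5% = $1,760.33.
Total = $6,676.90 + $61,891.85 + $1,760.33 = $70,329.08.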